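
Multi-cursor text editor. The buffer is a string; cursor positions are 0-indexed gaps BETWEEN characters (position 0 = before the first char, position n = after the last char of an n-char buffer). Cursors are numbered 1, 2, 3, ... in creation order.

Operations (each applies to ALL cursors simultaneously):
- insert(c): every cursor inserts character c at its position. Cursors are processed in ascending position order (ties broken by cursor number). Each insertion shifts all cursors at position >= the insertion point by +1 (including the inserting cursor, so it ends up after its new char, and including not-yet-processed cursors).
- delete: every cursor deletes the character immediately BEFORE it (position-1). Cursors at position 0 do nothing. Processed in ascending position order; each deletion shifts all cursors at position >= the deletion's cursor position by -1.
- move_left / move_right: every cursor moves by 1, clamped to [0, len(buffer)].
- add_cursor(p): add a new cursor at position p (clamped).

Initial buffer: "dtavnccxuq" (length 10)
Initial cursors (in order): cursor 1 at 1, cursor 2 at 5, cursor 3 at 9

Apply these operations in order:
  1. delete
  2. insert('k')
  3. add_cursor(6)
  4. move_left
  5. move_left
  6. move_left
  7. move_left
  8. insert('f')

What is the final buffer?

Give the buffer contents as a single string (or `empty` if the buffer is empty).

After op 1 (delete): buffer="tavccxq" (len 7), cursors c1@0 c2@3 c3@6, authorship .......
After op 2 (insert('k')): buffer="ktavkccxkq" (len 10), cursors c1@1 c2@5 c3@9, authorship 1...2...3.
After op 3 (add_cursor(6)): buffer="ktavkccxkq" (len 10), cursors c1@1 c2@5 c4@6 c3@9, authorship 1...2...3.
After op 4 (move_left): buffer="ktavkccxkq" (len 10), cursors c1@0 c2@4 c4@5 c3@8, authorship 1...2...3.
After op 5 (move_left): buffer="ktavkccxkq" (len 10), cursors c1@0 c2@3 c4@4 c3@7, authorship 1...2...3.
After op 6 (move_left): buffer="ktavkccxkq" (len 10), cursors c1@0 c2@2 c4@3 c3@6, authorship 1...2...3.
After op 7 (move_left): buffer="ktavkccxkq" (len 10), cursors c1@0 c2@1 c4@2 c3@5, authorship 1...2...3.
After op 8 (insert('f')): buffer="fkftfavkfccxkq" (len 14), cursors c1@1 c2@3 c4@5 c3@9, authorship 112.4..23...3.

Answer: fkftfavkfccxkq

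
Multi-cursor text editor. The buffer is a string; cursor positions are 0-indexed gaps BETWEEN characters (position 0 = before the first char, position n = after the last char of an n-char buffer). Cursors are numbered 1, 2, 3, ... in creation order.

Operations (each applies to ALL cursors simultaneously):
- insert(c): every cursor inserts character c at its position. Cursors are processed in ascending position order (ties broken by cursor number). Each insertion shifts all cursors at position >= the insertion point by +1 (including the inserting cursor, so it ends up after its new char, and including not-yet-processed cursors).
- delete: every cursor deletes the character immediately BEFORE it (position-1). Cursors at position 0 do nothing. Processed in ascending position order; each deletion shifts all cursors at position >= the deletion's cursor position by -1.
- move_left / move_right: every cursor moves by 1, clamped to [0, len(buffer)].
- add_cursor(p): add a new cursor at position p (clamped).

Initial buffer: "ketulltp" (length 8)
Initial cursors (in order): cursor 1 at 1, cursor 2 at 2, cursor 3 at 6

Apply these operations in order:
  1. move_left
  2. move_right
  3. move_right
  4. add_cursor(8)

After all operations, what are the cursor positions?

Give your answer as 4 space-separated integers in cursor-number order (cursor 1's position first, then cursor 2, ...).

After op 1 (move_left): buffer="ketulltp" (len 8), cursors c1@0 c2@1 c3@5, authorship ........
After op 2 (move_right): buffer="ketulltp" (len 8), cursors c1@1 c2@2 c3@6, authorship ........
After op 3 (move_right): buffer="ketulltp" (len 8), cursors c1@2 c2@3 c3@7, authorship ........
After op 4 (add_cursor(8)): buffer="ketulltp" (len 8), cursors c1@2 c2@3 c3@7 c4@8, authorship ........

Answer: 2 3 7 8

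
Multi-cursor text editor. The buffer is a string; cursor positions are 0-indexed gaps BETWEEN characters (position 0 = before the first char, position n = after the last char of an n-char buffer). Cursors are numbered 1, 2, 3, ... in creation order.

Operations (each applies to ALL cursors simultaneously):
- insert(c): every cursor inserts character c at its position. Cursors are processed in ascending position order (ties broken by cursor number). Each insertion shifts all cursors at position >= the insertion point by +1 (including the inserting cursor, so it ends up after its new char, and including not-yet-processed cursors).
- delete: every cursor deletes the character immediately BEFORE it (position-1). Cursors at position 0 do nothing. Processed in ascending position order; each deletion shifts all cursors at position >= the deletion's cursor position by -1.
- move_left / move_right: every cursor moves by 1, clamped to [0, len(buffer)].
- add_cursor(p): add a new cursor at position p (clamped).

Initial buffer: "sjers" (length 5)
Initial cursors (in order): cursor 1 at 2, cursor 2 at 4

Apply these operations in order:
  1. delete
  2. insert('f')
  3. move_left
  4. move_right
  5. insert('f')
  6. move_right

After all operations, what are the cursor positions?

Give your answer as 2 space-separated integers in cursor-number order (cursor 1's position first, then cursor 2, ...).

After op 1 (delete): buffer="ses" (len 3), cursors c1@1 c2@2, authorship ...
After op 2 (insert('f')): buffer="sfefs" (len 5), cursors c1@2 c2@4, authorship .1.2.
After op 3 (move_left): buffer="sfefs" (len 5), cursors c1@1 c2@3, authorship .1.2.
After op 4 (move_right): buffer="sfefs" (len 5), cursors c1@2 c2@4, authorship .1.2.
After op 5 (insert('f')): buffer="sffeffs" (len 7), cursors c1@3 c2@6, authorship .11.22.
After op 6 (move_right): buffer="sffeffs" (len 7), cursors c1@4 c2@7, authorship .11.22.

Answer: 4 7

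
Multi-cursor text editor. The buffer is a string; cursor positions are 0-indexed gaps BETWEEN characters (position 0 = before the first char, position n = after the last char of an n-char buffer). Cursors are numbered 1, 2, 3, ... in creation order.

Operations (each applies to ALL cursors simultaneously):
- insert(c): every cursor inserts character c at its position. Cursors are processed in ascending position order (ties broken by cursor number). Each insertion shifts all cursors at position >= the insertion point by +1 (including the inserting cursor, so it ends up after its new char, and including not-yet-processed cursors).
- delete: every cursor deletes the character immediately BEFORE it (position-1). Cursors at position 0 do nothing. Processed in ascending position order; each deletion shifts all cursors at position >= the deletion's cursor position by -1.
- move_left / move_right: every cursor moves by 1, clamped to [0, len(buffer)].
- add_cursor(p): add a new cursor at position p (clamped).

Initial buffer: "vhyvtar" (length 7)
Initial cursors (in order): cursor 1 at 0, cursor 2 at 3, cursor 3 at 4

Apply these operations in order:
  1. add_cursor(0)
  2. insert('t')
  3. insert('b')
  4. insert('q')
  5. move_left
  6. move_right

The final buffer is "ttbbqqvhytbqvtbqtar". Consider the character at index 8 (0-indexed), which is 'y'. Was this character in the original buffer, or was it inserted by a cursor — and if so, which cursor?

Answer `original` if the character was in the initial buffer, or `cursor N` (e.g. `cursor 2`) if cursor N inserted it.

After op 1 (add_cursor(0)): buffer="vhyvtar" (len 7), cursors c1@0 c4@0 c2@3 c3@4, authorship .......
After op 2 (insert('t')): buffer="ttvhytvttar" (len 11), cursors c1@2 c4@2 c2@6 c3@8, authorship 14...2.3...
After op 3 (insert('b')): buffer="ttbbvhytbvtbtar" (len 15), cursors c1@4 c4@4 c2@9 c3@12, authorship 1414...22.33...
After op 4 (insert('q')): buffer="ttbbqqvhytbqvtbqtar" (len 19), cursors c1@6 c4@6 c2@12 c3@16, authorship 141414...222.333...
After op 5 (move_left): buffer="ttbbqqvhytbqvtbqtar" (len 19), cursors c1@5 c4@5 c2@11 c3@15, authorship 141414...222.333...
After op 6 (move_right): buffer="ttbbqqvhytbqvtbqtar" (len 19), cursors c1@6 c4@6 c2@12 c3@16, authorship 141414...222.333...
Authorship (.=original, N=cursor N): 1 4 1 4 1 4 . . . 2 2 2 . 3 3 3 . . .
Index 8: author = original

Answer: original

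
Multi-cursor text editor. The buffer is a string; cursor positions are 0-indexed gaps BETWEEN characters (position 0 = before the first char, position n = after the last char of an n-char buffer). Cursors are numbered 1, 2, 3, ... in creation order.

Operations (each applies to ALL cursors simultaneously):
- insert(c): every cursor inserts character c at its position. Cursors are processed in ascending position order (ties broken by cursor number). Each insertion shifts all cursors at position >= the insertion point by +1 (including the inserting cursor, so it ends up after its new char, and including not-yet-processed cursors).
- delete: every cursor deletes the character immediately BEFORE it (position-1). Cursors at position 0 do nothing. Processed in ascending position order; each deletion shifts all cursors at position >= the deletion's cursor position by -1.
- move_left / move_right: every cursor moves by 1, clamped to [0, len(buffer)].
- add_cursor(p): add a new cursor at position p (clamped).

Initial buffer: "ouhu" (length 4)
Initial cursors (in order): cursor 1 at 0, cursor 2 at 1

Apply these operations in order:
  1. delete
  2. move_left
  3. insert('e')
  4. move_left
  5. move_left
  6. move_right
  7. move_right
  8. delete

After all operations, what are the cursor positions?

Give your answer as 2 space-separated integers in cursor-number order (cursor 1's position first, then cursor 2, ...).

After op 1 (delete): buffer="uhu" (len 3), cursors c1@0 c2@0, authorship ...
After op 2 (move_left): buffer="uhu" (len 3), cursors c1@0 c2@0, authorship ...
After op 3 (insert('e')): buffer="eeuhu" (len 5), cursors c1@2 c2@2, authorship 12...
After op 4 (move_left): buffer="eeuhu" (len 5), cursors c1@1 c2@1, authorship 12...
After op 5 (move_left): buffer="eeuhu" (len 5), cursors c1@0 c2@0, authorship 12...
After op 6 (move_right): buffer="eeuhu" (len 5), cursors c1@1 c2@1, authorship 12...
After op 7 (move_right): buffer="eeuhu" (len 5), cursors c1@2 c2@2, authorship 12...
After op 8 (delete): buffer="uhu" (len 3), cursors c1@0 c2@0, authorship ...

Answer: 0 0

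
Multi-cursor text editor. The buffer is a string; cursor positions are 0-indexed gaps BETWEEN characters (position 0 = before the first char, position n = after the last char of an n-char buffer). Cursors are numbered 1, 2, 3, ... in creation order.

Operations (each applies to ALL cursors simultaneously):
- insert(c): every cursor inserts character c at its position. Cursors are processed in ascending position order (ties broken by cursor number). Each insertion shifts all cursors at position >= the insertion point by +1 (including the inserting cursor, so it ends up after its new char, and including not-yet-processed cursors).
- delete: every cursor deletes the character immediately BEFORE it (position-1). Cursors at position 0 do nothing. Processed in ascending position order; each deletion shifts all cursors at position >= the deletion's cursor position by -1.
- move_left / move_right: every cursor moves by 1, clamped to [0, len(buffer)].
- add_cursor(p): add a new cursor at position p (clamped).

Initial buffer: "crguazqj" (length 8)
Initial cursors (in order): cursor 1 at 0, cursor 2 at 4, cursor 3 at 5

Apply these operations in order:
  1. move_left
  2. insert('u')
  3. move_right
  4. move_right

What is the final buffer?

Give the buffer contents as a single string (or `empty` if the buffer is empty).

After op 1 (move_left): buffer="crguazqj" (len 8), cursors c1@0 c2@3 c3@4, authorship ........
After op 2 (insert('u')): buffer="ucrguuuazqj" (len 11), cursors c1@1 c2@5 c3@7, authorship 1...2.3....
After op 3 (move_right): buffer="ucrguuuazqj" (len 11), cursors c1@2 c2@6 c3@8, authorship 1...2.3....
After op 4 (move_right): buffer="ucrguuuazqj" (len 11), cursors c1@3 c2@7 c3@9, authorship 1...2.3....

Answer: ucrguuuazqj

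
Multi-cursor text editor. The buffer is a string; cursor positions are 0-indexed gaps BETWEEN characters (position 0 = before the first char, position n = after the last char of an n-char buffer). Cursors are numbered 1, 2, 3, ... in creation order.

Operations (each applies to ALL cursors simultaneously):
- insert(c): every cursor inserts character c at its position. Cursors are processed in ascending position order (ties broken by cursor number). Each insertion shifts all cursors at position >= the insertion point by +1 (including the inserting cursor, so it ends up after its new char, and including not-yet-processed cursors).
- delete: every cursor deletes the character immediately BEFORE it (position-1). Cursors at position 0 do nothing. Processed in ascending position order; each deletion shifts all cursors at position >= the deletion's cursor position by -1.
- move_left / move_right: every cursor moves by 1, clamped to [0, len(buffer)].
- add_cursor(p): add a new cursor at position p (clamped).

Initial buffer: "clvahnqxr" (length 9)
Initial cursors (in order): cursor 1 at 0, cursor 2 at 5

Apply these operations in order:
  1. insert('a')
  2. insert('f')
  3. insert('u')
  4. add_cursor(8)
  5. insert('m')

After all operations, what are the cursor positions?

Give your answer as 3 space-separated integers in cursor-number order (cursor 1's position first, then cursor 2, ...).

After op 1 (insert('a')): buffer="aclvahanqxr" (len 11), cursors c1@1 c2@7, authorship 1.....2....
After op 2 (insert('f')): buffer="afclvahafnqxr" (len 13), cursors c1@2 c2@9, authorship 11.....22....
After op 3 (insert('u')): buffer="afuclvahafunqxr" (len 15), cursors c1@3 c2@11, authorship 111.....222....
After op 4 (add_cursor(8)): buffer="afuclvahafunqxr" (len 15), cursors c1@3 c3@8 c2@11, authorship 111.....222....
After op 5 (insert('m')): buffer="afumclvahmafumnqxr" (len 18), cursors c1@4 c3@10 c2@14, authorship 1111.....32222....

Answer: 4 14 10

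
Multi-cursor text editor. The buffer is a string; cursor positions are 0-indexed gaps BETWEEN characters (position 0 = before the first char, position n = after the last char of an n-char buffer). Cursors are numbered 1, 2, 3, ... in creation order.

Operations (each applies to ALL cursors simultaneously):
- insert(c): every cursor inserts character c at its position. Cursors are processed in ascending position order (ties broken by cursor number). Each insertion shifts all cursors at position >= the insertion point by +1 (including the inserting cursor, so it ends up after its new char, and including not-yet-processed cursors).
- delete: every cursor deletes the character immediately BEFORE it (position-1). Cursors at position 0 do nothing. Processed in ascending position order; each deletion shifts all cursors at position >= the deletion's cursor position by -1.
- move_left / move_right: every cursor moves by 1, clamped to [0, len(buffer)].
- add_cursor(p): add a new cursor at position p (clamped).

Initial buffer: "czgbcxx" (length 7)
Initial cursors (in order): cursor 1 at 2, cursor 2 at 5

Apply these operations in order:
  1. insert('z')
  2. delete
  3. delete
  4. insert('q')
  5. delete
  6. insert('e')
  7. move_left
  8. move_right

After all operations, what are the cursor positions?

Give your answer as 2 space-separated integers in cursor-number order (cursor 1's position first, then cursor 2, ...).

Answer: 2 5

Derivation:
After op 1 (insert('z')): buffer="czzgbczxx" (len 9), cursors c1@3 c2@7, authorship ..1...2..
After op 2 (delete): buffer="czgbcxx" (len 7), cursors c1@2 c2@5, authorship .......
After op 3 (delete): buffer="cgbxx" (len 5), cursors c1@1 c2@3, authorship .....
After op 4 (insert('q')): buffer="cqgbqxx" (len 7), cursors c1@2 c2@5, authorship .1..2..
After op 5 (delete): buffer="cgbxx" (len 5), cursors c1@1 c2@3, authorship .....
After op 6 (insert('e')): buffer="cegbexx" (len 7), cursors c1@2 c2@5, authorship .1..2..
After op 7 (move_left): buffer="cegbexx" (len 7), cursors c1@1 c2@4, authorship .1..2..
After op 8 (move_right): buffer="cegbexx" (len 7), cursors c1@2 c2@5, authorship .1..2..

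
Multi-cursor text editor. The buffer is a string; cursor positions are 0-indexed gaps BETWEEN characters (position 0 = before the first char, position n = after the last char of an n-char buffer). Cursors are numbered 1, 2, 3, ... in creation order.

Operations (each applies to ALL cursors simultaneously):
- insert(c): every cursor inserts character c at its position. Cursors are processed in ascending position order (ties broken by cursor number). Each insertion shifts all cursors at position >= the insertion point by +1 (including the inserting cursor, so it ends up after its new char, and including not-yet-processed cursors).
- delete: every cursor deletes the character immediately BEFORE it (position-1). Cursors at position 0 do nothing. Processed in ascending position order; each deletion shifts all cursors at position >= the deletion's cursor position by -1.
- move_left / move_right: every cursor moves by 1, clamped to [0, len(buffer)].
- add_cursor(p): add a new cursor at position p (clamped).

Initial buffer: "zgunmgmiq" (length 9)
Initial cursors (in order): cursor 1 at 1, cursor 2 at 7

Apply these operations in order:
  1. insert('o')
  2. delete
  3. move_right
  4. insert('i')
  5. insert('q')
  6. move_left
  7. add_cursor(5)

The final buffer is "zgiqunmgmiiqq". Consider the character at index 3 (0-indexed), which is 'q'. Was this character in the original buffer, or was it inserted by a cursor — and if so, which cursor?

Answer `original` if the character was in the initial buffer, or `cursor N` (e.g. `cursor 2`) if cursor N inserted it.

After op 1 (insert('o')): buffer="zogunmgmoiq" (len 11), cursors c1@2 c2@9, authorship .1......2..
After op 2 (delete): buffer="zgunmgmiq" (len 9), cursors c1@1 c2@7, authorship .........
After op 3 (move_right): buffer="zgunmgmiq" (len 9), cursors c1@2 c2@8, authorship .........
After op 4 (insert('i')): buffer="zgiunmgmiiq" (len 11), cursors c1@3 c2@10, authorship ..1......2.
After op 5 (insert('q')): buffer="zgiqunmgmiiqq" (len 13), cursors c1@4 c2@12, authorship ..11......22.
After op 6 (move_left): buffer="zgiqunmgmiiqq" (len 13), cursors c1@3 c2@11, authorship ..11......22.
After op 7 (add_cursor(5)): buffer="zgiqunmgmiiqq" (len 13), cursors c1@3 c3@5 c2@11, authorship ..11......22.
Authorship (.=original, N=cursor N): . . 1 1 . . . . . . 2 2 .
Index 3: author = 1

Answer: cursor 1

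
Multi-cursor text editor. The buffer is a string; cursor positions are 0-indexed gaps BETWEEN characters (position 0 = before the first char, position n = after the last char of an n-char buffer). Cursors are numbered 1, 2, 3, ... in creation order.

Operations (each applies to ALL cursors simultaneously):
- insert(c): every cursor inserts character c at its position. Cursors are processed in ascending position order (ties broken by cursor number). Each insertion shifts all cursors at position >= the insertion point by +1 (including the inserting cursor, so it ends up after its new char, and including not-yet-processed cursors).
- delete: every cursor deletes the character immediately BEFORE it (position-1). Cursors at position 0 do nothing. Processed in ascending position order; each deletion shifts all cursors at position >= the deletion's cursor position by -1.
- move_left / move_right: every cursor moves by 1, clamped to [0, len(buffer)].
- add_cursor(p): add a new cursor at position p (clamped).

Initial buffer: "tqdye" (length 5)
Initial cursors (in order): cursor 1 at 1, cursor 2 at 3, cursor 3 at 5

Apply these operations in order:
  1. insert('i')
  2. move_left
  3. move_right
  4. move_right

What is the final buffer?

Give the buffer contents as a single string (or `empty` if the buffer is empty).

After op 1 (insert('i')): buffer="tiqdiyei" (len 8), cursors c1@2 c2@5 c3@8, authorship .1..2..3
After op 2 (move_left): buffer="tiqdiyei" (len 8), cursors c1@1 c2@4 c3@7, authorship .1..2..3
After op 3 (move_right): buffer="tiqdiyei" (len 8), cursors c1@2 c2@5 c3@8, authorship .1..2..3
After op 4 (move_right): buffer="tiqdiyei" (len 8), cursors c1@3 c2@6 c3@8, authorship .1..2..3

Answer: tiqdiyei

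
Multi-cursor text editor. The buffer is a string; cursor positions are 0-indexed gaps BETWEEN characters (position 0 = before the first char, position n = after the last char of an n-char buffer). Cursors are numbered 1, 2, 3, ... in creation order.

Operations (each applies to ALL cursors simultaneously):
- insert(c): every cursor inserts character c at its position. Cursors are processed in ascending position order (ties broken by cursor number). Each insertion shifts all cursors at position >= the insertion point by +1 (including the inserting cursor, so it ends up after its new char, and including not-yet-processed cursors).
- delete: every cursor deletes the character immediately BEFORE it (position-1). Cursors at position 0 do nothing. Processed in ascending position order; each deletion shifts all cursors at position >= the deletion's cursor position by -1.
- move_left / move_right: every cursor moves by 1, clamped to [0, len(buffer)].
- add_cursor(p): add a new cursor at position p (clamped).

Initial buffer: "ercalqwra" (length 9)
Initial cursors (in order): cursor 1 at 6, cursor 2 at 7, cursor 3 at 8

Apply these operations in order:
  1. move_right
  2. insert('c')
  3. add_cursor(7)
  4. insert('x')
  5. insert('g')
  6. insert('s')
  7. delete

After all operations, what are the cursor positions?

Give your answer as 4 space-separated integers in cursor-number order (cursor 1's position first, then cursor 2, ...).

Answer: 12 16 20 9

Derivation:
After op 1 (move_right): buffer="ercalqwra" (len 9), cursors c1@7 c2@8 c3@9, authorship .........
After op 2 (insert('c')): buffer="ercalqwcrcac" (len 12), cursors c1@8 c2@10 c3@12, authorship .......1.2.3
After op 3 (add_cursor(7)): buffer="ercalqwcrcac" (len 12), cursors c4@7 c1@8 c2@10 c3@12, authorship .......1.2.3
After op 4 (insert('x')): buffer="ercalqwxcxrcxacx" (len 16), cursors c4@8 c1@10 c2@13 c3@16, authorship .......411.22.33
After op 5 (insert('g')): buffer="ercalqwxgcxgrcxgacxg" (len 20), cursors c4@9 c1@12 c2@16 c3@20, authorship .......44111.222.333
After op 6 (insert('s')): buffer="ercalqwxgscxgsrcxgsacxgs" (len 24), cursors c4@10 c1@14 c2@19 c3@24, authorship .......4441111.2222.3333
After op 7 (delete): buffer="ercalqwxgcxgrcxgacxg" (len 20), cursors c4@9 c1@12 c2@16 c3@20, authorship .......44111.222.333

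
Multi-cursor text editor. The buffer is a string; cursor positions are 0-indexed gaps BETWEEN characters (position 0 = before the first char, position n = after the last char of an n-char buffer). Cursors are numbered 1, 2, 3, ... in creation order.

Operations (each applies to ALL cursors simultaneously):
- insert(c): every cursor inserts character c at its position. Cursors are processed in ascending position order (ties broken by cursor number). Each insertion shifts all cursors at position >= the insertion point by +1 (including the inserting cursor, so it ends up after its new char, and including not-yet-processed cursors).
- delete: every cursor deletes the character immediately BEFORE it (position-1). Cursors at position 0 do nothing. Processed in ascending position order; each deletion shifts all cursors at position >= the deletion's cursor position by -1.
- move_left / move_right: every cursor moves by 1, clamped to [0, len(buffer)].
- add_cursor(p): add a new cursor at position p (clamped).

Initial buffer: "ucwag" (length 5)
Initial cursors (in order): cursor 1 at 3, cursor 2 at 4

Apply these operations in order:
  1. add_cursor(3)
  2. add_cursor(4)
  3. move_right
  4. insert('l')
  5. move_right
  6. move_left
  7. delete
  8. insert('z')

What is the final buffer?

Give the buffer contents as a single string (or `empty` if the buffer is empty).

After op 1 (add_cursor(3)): buffer="ucwag" (len 5), cursors c1@3 c3@3 c2@4, authorship .....
After op 2 (add_cursor(4)): buffer="ucwag" (len 5), cursors c1@3 c3@3 c2@4 c4@4, authorship .....
After op 3 (move_right): buffer="ucwag" (len 5), cursors c1@4 c3@4 c2@5 c4@5, authorship .....
After op 4 (insert('l')): buffer="ucwallgll" (len 9), cursors c1@6 c3@6 c2@9 c4@9, authorship ....13.24
After op 5 (move_right): buffer="ucwallgll" (len 9), cursors c1@7 c3@7 c2@9 c4@9, authorship ....13.24
After op 6 (move_left): buffer="ucwallgll" (len 9), cursors c1@6 c3@6 c2@8 c4@8, authorship ....13.24
After op 7 (delete): buffer="ucwal" (len 5), cursors c1@4 c2@4 c3@4 c4@4, authorship ....4
After op 8 (insert('z')): buffer="ucwazzzzl" (len 9), cursors c1@8 c2@8 c3@8 c4@8, authorship ....12344

Answer: ucwazzzzl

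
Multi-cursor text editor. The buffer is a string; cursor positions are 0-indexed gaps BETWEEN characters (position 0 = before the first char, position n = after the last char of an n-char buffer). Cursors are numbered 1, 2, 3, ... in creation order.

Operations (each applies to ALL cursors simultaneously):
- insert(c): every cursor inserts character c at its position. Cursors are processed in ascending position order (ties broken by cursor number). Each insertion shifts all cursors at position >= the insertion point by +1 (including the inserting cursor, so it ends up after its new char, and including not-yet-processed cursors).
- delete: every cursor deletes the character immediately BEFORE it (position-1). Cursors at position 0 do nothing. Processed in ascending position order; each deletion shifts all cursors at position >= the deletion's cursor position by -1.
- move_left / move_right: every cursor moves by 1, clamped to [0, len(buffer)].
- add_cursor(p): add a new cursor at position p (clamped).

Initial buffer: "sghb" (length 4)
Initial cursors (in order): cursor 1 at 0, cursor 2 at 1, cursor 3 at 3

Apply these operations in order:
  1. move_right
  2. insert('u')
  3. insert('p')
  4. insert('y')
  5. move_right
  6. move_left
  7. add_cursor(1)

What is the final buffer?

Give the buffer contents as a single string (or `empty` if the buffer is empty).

Answer: supygupyhbupy

Derivation:
After op 1 (move_right): buffer="sghb" (len 4), cursors c1@1 c2@2 c3@4, authorship ....
After op 2 (insert('u')): buffer="suguhbu" (len 7), cursors c1@2 c2@4 c3@7, authorship .1.2..3
After op 3 (insert('p')): buffer="supguphbup" (len 10), cursors c1@3 c2@6 c3@10, authorship .11.22..33
After op 4 (insert('y')): buffer="supygupyhbupy" (len 13), cursors c1@4 c2@8 c3@13, authorship .111.222..333
After op 5 (move_right): buffer="supygupyhbupy" (len 13), cursors c1@5 c2@9 c3@13, authorship .111.222..333
After op 6 (move_left): buffer="supygupyhbupy" (len 13), cursors c1@4 c2@8 c3@12, authorship .111.222..333
After op 7 (add_cursor(1)): buffer="supygupyhbupy" (len 13), cursors c4@1 c1@4 c2@8 c3@12, authorship .111.222..333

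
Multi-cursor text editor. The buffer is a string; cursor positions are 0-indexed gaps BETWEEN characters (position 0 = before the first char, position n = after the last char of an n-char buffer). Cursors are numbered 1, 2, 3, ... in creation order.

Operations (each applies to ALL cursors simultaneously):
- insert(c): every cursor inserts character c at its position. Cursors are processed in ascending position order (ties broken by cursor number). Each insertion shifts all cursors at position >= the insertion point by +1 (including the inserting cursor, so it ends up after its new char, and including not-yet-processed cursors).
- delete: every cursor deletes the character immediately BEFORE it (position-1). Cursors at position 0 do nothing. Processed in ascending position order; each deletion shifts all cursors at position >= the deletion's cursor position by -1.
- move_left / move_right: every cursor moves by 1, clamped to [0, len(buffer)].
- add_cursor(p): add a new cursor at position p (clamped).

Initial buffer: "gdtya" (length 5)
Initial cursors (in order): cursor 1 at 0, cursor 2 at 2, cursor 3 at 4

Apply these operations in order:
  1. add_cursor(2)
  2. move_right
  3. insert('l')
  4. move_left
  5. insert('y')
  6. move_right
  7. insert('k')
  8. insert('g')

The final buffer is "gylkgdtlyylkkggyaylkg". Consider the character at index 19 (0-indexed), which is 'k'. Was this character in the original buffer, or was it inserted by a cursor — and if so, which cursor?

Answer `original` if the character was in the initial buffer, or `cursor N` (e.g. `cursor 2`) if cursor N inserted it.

After op 1 (add_cursor(2)): buffer="gdtya" (len 5), cursors c1@0 c2@2 c4@2 c3@4, authorship .....
After op 2 (move_right): buffer="gdtya" (len 5), cursors c1@1 c2@3 c4@3 c3@5, authorship .....
After op 3 (insert('l')): buffer="gldtllyal" (len 9), cursors c1@2 c2@6 c4@6 c3@9, authorship .1..24..3
After op 4 (move_left): buffer="gldtllyal" (len 9), cursors c1@1 c2@5 c4@5 c3@8, authorship .1..24..3
After op 5 (insert('y')): buffer="gyldtlyylyayl" (len 13), cursors c1@2 c2@8 c4@8 c3@12, authorship .11..2244..33
After op 6 (move_right): buffer="gyldtlyylyayl" (len 13), cursors c1@3 c2@9 c4@9 c3@13, authorship .11..2244..33
After op 7 (insert('k')): buffer="gylkdtlyylkkyaylk" (len 17), cursors c1@4 c2@12 c4@12 c3@17, authorship .111..224424..333
After op 8 (insert('g')): buffer="gylkgdtlyylkkggyaylkg" (len 21), cursors c1@5 c2@15 c4@15 c3@21, authorship .1111..22442424..3333
Authorship (.=original, N=cursor N): . 1 1 1 1 . . 2 2 4 4 2 4 2 4 . . 3 3 3 3
Index 19: author = 3

Answer: cursor 3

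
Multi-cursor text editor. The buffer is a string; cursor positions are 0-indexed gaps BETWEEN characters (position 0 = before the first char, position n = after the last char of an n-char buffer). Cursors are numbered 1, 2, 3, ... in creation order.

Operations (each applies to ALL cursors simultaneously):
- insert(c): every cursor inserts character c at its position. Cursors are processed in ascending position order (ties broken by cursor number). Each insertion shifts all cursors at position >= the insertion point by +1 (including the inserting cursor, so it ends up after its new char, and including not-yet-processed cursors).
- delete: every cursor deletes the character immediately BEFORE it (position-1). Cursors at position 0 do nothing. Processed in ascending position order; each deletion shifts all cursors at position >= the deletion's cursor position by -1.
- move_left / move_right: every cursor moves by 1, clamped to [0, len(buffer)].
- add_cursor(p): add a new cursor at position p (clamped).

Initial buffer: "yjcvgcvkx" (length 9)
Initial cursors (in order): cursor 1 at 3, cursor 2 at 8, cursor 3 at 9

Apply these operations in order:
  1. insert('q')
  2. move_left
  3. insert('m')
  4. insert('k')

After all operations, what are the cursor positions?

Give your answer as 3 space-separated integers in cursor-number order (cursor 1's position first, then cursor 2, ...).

After op 1 (insert('q')): buffer="yjcqvgcvkqxq" (len 12), cursors c1@4 c2@10 c3@12, authorship ...1.....2.3
After op 2 (move_left): buffer="yjcqvgcvkqxq" (len 12), cursors c1@3 c2@9 c3@11, authorship ...1.....2.3
After op 3 (insert('m')): buffer="yjcmqvgcvkmqxmq" (len 15), cursors c1@4 c2@11 c3@14, authorship ...11.....22.33
After op 4 (insert('k')): buffer="yjcmkqvgcvkmkqxmkq" (len 18), cursors c1@5 c2@13 c3@17, authorship ...111.....222.333

Answer: 5 13 17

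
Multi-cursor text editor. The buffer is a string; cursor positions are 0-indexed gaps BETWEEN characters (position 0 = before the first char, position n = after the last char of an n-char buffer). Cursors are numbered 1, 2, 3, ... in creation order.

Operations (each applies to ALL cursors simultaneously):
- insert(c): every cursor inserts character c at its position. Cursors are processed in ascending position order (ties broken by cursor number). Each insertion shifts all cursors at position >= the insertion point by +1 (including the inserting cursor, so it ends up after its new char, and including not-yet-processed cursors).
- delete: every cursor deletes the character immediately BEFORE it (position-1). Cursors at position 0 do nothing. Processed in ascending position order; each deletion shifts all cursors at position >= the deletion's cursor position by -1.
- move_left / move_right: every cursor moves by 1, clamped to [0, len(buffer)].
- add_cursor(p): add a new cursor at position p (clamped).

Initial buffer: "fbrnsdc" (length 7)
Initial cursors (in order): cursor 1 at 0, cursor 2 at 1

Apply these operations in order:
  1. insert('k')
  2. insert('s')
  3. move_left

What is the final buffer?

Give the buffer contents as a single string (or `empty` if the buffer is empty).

After op 1 (insert('k')): buffer="kfkbrnsdc" (len 9), cursors c1@1 c2@3, authorship 1.2......
After op 2 (insert('s')): buffer="ksfksbrnsdc" (len 11), cursors c1@2 c2@5, authorship 11.22......
After op 3 (move_left): buffer="ksfksbrnsdc" (len 11), cursors c1@1 c2@4, authorship 11.22......

Answer: ksfksbrnsdc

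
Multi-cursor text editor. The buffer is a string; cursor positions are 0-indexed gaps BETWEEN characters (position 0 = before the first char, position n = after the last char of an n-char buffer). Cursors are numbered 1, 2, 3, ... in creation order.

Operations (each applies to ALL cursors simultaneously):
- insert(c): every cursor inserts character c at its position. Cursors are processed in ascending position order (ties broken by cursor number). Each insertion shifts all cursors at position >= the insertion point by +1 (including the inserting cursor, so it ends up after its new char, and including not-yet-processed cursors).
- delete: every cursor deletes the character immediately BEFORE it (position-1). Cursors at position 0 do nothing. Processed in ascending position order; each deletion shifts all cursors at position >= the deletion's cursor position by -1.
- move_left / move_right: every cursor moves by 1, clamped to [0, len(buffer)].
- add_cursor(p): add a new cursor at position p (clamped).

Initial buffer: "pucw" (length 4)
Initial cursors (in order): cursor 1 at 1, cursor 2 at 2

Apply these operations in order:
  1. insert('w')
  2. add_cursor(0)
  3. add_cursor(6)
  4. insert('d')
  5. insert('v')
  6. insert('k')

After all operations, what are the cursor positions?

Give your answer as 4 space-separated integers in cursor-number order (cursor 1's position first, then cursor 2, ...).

After op 1 (insert('w')): buffer="pwuwcw" (len 6), cursors c1@2 c2@4, authorship .1.2..
After op 2 (add_cursor(0)): buffer="pwuwcw" (len 6), cursors c3@0 c1@2 c2@4, authorship .1.2..
After op 3 (add_cursor(6)): buffer="pwuwcw" (len 6), cursors c3@0 c1@2 c2@4 c4@6, authorship .1.2..
After op 4 (insert('d')): buffer="dpwduwdcwd" (len 10), cursors c3@1 c1@4 c2@7 c4@10, authorship 3.11.22..4
After op 5 (insert('v')): buffer="dvpwdvuwdvcwdv" (len 14), cursors c3@2 c1@6 c2@10 c4@14, authorship 33.111.222..44
After op 6 (insert('k')): buffer="dvkpwdvkuwdvkcwdvk" (len 18), cursors c3@3 c1@8 c2@13 c4@18, authorship 333.1111.2222..444

Answer: 8 13 3 18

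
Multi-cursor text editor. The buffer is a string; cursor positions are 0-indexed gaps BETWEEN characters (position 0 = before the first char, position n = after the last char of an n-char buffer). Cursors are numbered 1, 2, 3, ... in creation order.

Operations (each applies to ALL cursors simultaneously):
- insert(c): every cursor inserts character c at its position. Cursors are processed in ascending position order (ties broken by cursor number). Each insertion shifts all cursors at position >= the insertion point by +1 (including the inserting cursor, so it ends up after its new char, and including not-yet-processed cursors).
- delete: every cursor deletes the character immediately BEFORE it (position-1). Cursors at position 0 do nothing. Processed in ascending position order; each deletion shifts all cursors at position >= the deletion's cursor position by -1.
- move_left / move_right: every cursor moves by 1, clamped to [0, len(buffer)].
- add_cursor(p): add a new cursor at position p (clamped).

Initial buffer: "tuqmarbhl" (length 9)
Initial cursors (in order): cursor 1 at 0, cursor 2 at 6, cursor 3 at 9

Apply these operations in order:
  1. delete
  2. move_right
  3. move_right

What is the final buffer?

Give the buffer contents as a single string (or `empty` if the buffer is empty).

Answer: tuqmabh

Derivation:
After op 1 (delete): buffer="tuqmabh" (len 7), cursors c1@0 c2@5 c3@7, authorship .......
After op 2 (move_right): buffer="tuqmabh" (len 7), cursors c1@1 c2@6 c3@7, authorship .......
After op 3 (move_right): buffer="tuqmabh" (len 7), cursors c1@2 c2@7 c3@7, authorship .......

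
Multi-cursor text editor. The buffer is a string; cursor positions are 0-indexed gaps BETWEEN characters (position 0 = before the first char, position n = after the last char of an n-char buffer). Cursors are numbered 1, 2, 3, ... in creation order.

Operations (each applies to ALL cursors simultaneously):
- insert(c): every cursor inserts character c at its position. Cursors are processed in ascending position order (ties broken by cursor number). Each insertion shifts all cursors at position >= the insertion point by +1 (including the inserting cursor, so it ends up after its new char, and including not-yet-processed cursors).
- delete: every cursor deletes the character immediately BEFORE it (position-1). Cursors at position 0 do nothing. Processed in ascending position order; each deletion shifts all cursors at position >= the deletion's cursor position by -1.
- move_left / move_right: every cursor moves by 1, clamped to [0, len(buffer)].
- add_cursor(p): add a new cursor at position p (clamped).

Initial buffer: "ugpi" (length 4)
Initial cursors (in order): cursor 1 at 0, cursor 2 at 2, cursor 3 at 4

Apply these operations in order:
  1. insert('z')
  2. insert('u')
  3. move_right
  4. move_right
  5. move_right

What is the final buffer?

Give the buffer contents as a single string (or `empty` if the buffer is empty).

Answer: zuugzupizu

Derivation:
After op 1 (insert('z')): buffer="zugzpiz" (len 7), cursors c1@1 c2@4 c3@7, authorship 1..2..3
After op 2 (insert('u')): buffer="zuugzupizu" (len 10), cursors c1@2 c2@6 c3@10, authorship 11..22..33
After op 3 (move_right): buffer="zuugzupizu" (len 10), cursors c1@3 c2@7 c3@10, authorship 11..22..33
After op 4 (move_right): buffer="zuugzupizu" (len 10), cursors c1@4 c2@8 c3@10, authorship 11..22..33
After op 5 (move_right): buffer="zuugzupizu" (len 10), cursors c1@5 c2@9 c3@10, authorship 11..22..33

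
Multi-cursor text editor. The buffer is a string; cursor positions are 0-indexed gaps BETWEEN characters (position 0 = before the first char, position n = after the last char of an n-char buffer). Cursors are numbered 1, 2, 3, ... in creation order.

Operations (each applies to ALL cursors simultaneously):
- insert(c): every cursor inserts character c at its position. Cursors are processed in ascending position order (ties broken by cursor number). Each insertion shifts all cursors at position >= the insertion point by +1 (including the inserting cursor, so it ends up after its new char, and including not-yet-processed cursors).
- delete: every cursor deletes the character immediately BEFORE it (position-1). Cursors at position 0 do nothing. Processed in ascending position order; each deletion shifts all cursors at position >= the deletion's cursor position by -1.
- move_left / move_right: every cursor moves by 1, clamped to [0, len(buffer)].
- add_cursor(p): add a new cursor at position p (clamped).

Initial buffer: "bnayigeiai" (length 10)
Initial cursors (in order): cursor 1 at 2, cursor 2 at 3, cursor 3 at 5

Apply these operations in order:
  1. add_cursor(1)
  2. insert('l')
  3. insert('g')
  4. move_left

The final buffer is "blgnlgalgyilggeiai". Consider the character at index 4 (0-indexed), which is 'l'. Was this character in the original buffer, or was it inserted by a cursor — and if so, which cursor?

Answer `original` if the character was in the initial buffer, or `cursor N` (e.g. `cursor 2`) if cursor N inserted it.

Answer: cursor 1

Derivation:
After op 1 (add_cursor(1)): buffer="bnayigeiai" (len 10), cursors c4@1 c1@2 c2@3 c3@5, authorship ..........
After op 2 (insert('l')): buffer="blnlalyilgeiai" (len 14), cursors c4@2 c1@4 c2@6 c3@9, authorship .4.1.2..3.....
After op 3 (insert('g')): buffer="blgnlgalgyilggeiai" (len 18), cursors c4@3 c1@6 c2@9 c3@13, authorship .44.11.22..33.....
After op 4 (move_left): buffer="blgnlgalgyilggeiai" (len 18), cursors c4@2 c1@5 c2@8 c3@12, authorship .44.11.22..33.....
Authorship (.=original, N=cursor N): . 4 4 . 1 1 . 2 2 . . 3 3 . . . . .
Index 4: author = 1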